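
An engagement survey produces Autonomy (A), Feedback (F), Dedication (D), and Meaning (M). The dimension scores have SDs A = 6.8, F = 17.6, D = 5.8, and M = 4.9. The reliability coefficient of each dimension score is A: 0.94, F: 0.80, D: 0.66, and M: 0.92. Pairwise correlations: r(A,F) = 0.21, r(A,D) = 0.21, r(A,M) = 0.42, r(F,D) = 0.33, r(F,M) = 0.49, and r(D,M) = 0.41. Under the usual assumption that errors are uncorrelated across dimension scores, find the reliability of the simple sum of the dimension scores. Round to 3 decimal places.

0.886

Var(A+F+D+M) = 6.8² + 17.6² + 5.8² + 4.9² + 2·[6.8·17.6·0.21 + 6.8·5.8·0.21 + 6.8·4.9·0.42 + 17.6·5.8·0.33 + 17.6·4.9·0.49 + 5.8·4.9·0.41] = 413.65 + 270.012 = 683.662.
With uncorrelated errors the cross-covariances are all true-score covariance, so they carry over unchanged; only the diagonal terms shrink to ρᵢσᵢ².
True-score variance = [6.8²·0.94 + 17.6²·0.80 + 5.8²·0.66 + 4.9²·0.92] + 270.012 = 335.565 + 270.012 = 605.577.
Reliability = 605.577 / 683.662 = 0.886.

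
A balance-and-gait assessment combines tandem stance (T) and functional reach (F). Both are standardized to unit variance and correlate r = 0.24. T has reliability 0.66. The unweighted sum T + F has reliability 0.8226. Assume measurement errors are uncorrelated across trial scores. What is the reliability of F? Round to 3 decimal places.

0.900

Var(T+F) = 2 + 2·0.24 = 2.480.
True-score variance = ρ_T + ρ_F + 2·0.24, so 0.8226 = (0.66 + ρ_F + 0.48) / 2.480.
ρ_F = 0.8226·2.480 − 0.66 − 0.48 = 0.900.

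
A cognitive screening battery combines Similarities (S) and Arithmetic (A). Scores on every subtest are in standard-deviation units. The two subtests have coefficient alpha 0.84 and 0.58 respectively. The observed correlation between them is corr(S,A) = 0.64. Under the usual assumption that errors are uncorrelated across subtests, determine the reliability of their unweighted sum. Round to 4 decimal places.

0.8232

Var(S+A) = 2 + 2·[0.64] = 2 + 1.28 = 3.28.
Under uncorrelated errors the observed covariances equal the true-score covariances, so only the own-variance terms attenuate.
True-score variance = [0.84 + 0.58] + 1.28 = 1.42 + 1.28 = 2.7.
Reliability = 2.7 / 3.28 = 0.8232.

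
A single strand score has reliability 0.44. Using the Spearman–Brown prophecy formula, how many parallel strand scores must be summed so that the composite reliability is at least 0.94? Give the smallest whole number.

k ≥ ρ*(1−ρ₁)/(ρ₁(1−ρ*)) = 0.94·0.56 / (0.44·0.06) = 19.939.
Smallest integer k = 20.

20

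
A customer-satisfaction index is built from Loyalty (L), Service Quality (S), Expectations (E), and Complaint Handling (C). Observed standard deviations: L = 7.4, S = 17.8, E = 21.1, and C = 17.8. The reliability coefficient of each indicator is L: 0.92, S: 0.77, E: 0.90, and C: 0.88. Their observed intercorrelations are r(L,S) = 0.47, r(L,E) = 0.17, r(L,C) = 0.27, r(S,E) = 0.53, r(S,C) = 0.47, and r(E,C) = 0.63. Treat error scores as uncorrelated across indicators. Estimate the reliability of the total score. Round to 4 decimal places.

0.9374

Var(L+S+E+C) = 7.4² + 17.8² + 21.1² + 17.8² + 2·[7.4·17.8·0.47 + 7.4·21.1·0.17 + 7.4·17.8·0.27 + 17.8·21.1·0.53 + 17.8·17.8·0.47 + 21.1·17.8·0.63] = 1133.65 + 1417.21 = 2550.86.
Because errors are independent across components, Cov(Tᵢ,Tⱼ) = Cov(Xᵢ,Xⱼ); the off-diagonal part of the true-score variance is the same as above.
True-score variance = [7.4²·0.92 + 17.8²·0.77 + 21.1²·0.90 + 17.8²·0.88] + 1417.21 = 973.854 + 1417.21 = 2391.06.
Reliability = 2391.06 / 2550.86 = 0.9374.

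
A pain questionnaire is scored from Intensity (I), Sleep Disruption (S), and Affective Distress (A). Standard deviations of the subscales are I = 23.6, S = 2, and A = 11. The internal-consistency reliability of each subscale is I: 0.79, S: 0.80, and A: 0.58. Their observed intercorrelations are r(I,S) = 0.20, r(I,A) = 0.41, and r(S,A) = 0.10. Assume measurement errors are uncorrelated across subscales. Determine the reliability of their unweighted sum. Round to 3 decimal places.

Var(I+S+A) = 23.6² + 2² + 11² + 2·[23.6·2·0.20 + 23.6·11·0.41 + 2·11·0.10] = 681.96 + 236.152 = 918.112.
With uncorrelated errors the cross-covariances are all true-score covariance, so they carry over unchanged; only the diagonal terms shrink to ρᵢσᵢ².
True-score variance = [23.6²·0.79 + 2²·0.80 + 11²·0.58] + 236.152 = 513.378 + 236.152 = 749.53.
Reliability = 749.53 / 918.112 = 0.816.

0.816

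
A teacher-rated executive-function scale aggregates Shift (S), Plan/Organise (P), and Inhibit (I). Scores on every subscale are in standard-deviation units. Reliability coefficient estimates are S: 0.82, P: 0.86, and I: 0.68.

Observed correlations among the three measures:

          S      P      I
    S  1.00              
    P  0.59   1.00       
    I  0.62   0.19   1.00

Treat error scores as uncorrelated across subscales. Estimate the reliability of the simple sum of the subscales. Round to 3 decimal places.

0.890

Var(S+P+I) = 3 + 2·[0.59 + 0.62 + 0.19] = 3 + 2.8 = 5.8.
With uncorrelated errors the cross-covariances are all true-score covariance, so they carry over unchanged; only the diagonal terms shrink to ρᵢσᵢ².
True-score variance = [0.82 + 0.86 + 0.68] + 2.8 = 2.36 + 2.8 = 5.16.
Reliability = 5.16 / 5.8 = 0.890.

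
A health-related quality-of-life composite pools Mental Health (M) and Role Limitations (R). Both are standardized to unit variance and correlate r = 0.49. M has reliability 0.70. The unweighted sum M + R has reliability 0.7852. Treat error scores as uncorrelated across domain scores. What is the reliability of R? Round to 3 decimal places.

Var(M+R) = 2 + 2·0.49 = 2.980.
True-score variance = ρ_M + ρ_R + 2·0.49, so 0.7852 = (0.70 + ρ_R + 0.98) / 2.980.
ρ_R = 0.7852·2.980 − 0.70 − 0.98 = 0.660.

0.660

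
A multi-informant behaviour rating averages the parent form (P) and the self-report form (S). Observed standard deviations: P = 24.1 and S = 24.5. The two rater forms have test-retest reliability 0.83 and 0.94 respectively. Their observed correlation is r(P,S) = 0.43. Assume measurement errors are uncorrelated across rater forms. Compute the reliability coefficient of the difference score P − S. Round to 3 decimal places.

0.800

Var(P−S) = 24.1² + 24.5² − 2·24.1·24.5·0.43 = 1181.06 − 507.787 = 673.273.
Because errors are independent across components, Cov(Tᵢ,Tⱼ) = Cov(Xᵢ,Xⱼ); the off-diagonal part of the true-score variance is the same as above.
True-score variance = [24.1²·0.83 + 24.5²·0.94] − 507.787 = 1046.31 − 507.787 = 538.52.
Reliability = 538.52 / 673.273 = 0.800.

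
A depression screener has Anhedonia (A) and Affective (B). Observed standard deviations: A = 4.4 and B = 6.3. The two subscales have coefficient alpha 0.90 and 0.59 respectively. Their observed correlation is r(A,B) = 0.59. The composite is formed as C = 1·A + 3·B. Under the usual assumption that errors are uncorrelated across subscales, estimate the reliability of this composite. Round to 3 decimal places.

Var(C) = 4.4² + 3²·6.3² + 2·[3·4.4·6.3·0.59] = 376.57 + 98.1288 = 474.699.
With uncorrelated errors the cross-covariances are all true-score covariance, so they carry over unchanged; only the diagonal terms shrink to ρᵢσᵢ².
True-score variance = [4.4²·0.90 + 3²·6.3²·0.59] + 98.1288 = 228.178 + 98.1288 = 326.307.
Reliability = 326.307 / 474.699 = 0.687.

0.687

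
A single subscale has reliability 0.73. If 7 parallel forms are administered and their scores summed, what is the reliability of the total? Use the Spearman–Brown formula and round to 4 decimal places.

ρ_k = kρ / (1 + (k−1)ρ) = 7·0.73 / (1 + 6·0.73) = 5.110 / 5.380 = 0.9498.

0.9498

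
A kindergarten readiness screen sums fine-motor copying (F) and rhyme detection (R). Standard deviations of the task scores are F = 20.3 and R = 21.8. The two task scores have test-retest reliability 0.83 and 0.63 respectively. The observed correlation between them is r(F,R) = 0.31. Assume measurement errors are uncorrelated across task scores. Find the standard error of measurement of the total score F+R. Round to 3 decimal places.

Var(total) = 887.33 + 274.375 = 1161.7.
True-score variance = 641.436 + 274.375 = 915.811, so reliability = 0.7883.
Error variance = 1161.7 − 915.811 = 245.894; SEM = √245.894 = 15.681.

15.681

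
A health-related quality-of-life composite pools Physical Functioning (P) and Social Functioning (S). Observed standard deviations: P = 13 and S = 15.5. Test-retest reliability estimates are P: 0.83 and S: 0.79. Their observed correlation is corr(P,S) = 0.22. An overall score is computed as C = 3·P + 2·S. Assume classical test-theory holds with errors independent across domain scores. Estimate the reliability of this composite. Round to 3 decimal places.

0.847

Var(C) = 3²·13² + 2²·15.5² + 2·[6·13·15.5·0.22] = 2482 + 531.96 = 3013.96.
With uncorrelated errors the cross-covariances are all true-score covariance, so they carry over unchanged; only the diagonal terms shrink to ρᵢσᵢ².
True-score variance = [3²·13²·0.83 + 2²·15.5²·0.79] + 531.96 = 2021.62 + 531.96 = 2553.58.
Reliability = 2553.58 / 3013.96 = 0.847.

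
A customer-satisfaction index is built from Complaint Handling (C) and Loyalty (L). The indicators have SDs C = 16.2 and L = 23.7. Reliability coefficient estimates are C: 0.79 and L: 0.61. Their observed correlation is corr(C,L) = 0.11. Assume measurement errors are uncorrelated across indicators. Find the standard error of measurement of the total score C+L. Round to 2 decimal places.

16.56

Var(total) = 824.13 + 84.4668 = 908.597.
True-score variance = 549.958 + 84.4668 = 634.425, so reliability = 0.6982.
Error variance = 908.597 − 634.425 = 274.171; SEM = √274.171 = 16.56.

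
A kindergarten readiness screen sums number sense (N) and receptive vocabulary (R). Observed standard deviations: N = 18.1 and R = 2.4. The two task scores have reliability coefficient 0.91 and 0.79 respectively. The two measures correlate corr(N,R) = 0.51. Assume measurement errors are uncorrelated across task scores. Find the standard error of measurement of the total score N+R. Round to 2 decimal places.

5.54

Var(total) = 333.37 + 44.3088 = 377.679.
True-score variance = 302.676 + 44.3088 = 346.984, so reliability = 0.9187.
Error variance = 377.679 − 346.984 = 30.6945; SEM = √30.6945 = 5.54.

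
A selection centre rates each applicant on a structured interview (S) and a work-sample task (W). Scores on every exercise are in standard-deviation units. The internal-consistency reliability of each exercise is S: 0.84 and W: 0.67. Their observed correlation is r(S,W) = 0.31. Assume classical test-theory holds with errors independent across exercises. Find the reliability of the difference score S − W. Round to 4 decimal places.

Var(S−W) = 1 + 1 − 2·0.31 = 2 − 0.62 = 1.38.
Under uncorrelated errors the observed covariances equal the true-score covariances, so only the own-variance terms attenuate.
True-score variance = [0.84 + 0.67] − 0.62 = 1.51 − 0.62 = 0.89.
Reliability = 0.89 / 1.38 = 0.6449.

0.6449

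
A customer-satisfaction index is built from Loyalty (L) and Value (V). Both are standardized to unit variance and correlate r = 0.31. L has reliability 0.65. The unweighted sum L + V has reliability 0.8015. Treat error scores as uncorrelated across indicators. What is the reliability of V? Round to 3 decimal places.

Var(L+V) = 2 + 2·0.31 = 2.620.
True-score variance = ρ_L + ρ_V + 2·0.31, so 0.8015 = (0.65 + ρ_V + 0.62) / 2.620.
ρ_V = 0.8015·2.620 − 0.65 − 0.62 = 0.830.

0.830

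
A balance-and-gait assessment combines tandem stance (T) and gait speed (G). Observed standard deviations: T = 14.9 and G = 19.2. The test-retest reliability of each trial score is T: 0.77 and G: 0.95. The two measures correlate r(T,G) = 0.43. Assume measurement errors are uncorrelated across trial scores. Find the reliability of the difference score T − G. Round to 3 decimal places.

Var(T−G) = 14.9² + 19.2² − 2·14.9·19.2·0.43 = 590.65 − 246.029 = 344.621.
Because errors are independent across components, Cov(Tᵢ,Tⱼ) = Cov(Xᵢ,Xⱼ); the off-diagonal part of the true-score variance is the same as above.
True-score variance = [14.9²·0.77 + 19.2²·0.95] − 246.029 = 521.156 − 246.029 = 275.127.
Reliability = 275.127 / 344.621 = 0.798.

0.798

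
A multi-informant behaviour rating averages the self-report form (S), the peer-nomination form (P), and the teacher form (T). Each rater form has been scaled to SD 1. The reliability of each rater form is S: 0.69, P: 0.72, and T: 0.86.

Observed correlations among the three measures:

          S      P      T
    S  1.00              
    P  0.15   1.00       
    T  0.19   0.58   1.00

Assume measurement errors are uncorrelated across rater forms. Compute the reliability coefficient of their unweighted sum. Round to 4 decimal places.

0.8492

Var(S+P+T) = 3 + 2·[0.15 + 0.19 + 0.58] = 3 + 1.84 = 4.84.
With uncorrelated errors the cross-covariances are all true-score covariance, so they carry over unchanged; only the diagonal terms shrink to ρᵢσᵢ².
True-score variance = [0.69 + 0.72 + 0.86] + 1.84 = 2.27 + 1.84 = 4.11.
Reliability = 4.11 / 4.84 = 0.8492.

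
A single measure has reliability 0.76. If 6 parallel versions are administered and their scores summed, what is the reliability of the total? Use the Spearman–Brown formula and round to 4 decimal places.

0.9500

ρ_k = kρ / (1 + (k−1)ρ) = 6·0.76 / (1 + 5·0.76) = 4.560 / 4.800 = 0.9500.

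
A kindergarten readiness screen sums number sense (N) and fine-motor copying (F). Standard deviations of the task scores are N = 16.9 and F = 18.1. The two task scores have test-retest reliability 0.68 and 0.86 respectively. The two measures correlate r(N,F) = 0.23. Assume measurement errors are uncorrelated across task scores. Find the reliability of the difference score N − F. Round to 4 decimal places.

0.7095

Var(N−F) = 16.9² + 18.1² − 2·16.9·18.1·0.23 = 613.22 − 140.709 = 472.511.
Because errors are independent across components, Cov(Tᵢ,Tⱼ) = Cov(Xᵢ,Xⱼ); the off-diagonal part of the true-score variance is the same as above.
True-score variance = [16.9²·0.68 + 18.1²·0.86] − 140.709 = 475.959 − 140.709 = 335.25.
Reliability = 335.25 / 472.511 = 0.7095.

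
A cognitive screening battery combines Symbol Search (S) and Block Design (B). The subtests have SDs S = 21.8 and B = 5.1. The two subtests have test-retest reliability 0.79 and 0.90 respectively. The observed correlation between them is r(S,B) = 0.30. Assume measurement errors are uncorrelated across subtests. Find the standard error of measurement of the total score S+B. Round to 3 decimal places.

Var(total) = 501.25 + 66.708 = 567.958.
True-score variance = 398.849 + 66.708 = 465.557, so reliability = 0.8197.
Error variance = 567.958 − 465.557 = 102.401; SEM = √102.401 = 10.119.

10.119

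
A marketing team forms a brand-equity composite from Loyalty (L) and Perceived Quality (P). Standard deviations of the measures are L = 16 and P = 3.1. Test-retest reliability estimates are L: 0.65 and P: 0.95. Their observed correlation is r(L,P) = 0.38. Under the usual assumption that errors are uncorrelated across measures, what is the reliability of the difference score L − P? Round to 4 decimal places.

0.6048

Var(L−P) = 16² + 3.1² − 2·16·3.1·0.38 = 265.61 − 37.696 = 227.914.
Because errors are independent across components, Cov(Tᵢ,Tⱼ) = Cov(Xᵢ,Xⱼ); the off-diagonal part of the true-score variance is the same as above.
True-score variance = [16²·0.65 + 3.1²·0.95] − 37.696 = 175.53 − 37.696 = 137.834.
Reliability = 137.834 / 227.914 = 0.6048.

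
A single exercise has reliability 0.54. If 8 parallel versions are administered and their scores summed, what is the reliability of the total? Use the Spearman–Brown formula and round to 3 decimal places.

0.904

ρ_k = kρ / (1 + (k−1)ρ) = 8·0.54 / (1 + 7·0.54) = 4.320 / 4.780 = 0.904.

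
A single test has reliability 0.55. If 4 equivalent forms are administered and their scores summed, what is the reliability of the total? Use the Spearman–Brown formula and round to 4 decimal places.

ρ_k = kρ / (1 + (k−1)ρ) = 4·0.55 / (1 + 3·0.55) = 2.200 / 2.650 = 0.8302.

0.8302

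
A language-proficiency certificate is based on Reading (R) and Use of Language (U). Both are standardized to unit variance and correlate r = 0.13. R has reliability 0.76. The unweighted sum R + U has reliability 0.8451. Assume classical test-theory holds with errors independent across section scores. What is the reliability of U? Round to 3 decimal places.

Var(R+U) = 2 + 2·0.13 = 2.260.
True-score variance = ρ_R + ρ_U + 2·0.13, so 0.8451 = (0.76 + ρ_U + 0.26) / 2.260.
ρ_U = 0.8451·2.260 − 0.76 − 0.26 = 0.890.

0.890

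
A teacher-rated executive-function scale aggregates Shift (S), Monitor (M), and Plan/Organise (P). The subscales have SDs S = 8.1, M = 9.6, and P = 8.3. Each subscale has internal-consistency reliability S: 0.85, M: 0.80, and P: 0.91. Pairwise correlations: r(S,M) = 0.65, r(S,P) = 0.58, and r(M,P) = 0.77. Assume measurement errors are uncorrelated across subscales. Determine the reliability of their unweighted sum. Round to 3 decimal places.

0.935

Var(S+M+P) = 8.1² + 9.6² + 8.3² + 2·[8.1·9.6·0.65 + 8.1·8.3·0.58 + 9.6·8.3·0.77] = 226.66 + 301.782 = 528.442.
Under uncorrelated errors the observed covariances equal the true-score covariances, so only the own-variance terms attenuate.
True-score variance = [8.1²·0.85 + 9.6²·0.80 + 8.3²·0.91] + 301.782 = 192.186 + 301.782 = 493.968.
Reliability = 493.968 / 528.442 = 0.935.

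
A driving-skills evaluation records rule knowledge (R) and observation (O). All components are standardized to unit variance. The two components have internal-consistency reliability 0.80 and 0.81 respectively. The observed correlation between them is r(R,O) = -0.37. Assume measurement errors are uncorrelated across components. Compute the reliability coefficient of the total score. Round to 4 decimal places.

0.6905

Var(R+O) = 2 + 2·[(-0.37)] = 2 − 0.74 = 1.26.
Under uncorrelated errors the observed covariances equal the true-score covariances, so only the own-variance terms attenuate.
True-score variance = [0.80 + 0.81] − 0.74 = 1.61 − 0.74 = 0.87.
Reliability = 0.87 / 1.26 = 0.6905.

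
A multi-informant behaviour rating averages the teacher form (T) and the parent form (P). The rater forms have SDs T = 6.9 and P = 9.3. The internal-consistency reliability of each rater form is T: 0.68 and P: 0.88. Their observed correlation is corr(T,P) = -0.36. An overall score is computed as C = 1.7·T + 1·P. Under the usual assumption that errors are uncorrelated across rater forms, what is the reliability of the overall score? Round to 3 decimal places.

0.626

Var(C) = 1.7²·6.9² + 9.3² + 2·[1.7·6.9·9.3·(-0.36)] = 224.083 − 78.5441 = 145.539.
Under uncorrelated errors the observed covariances equal the true-score covariances, so only the own-variance terms attenuate.
True-score variance = [1.7²·6.9²·0.68 + 9.3²·0.88] − 78.5441 = 169.674 − 78.5441 = 91.1303.
Reliability = 91.1303 / 145.539 = 0.626.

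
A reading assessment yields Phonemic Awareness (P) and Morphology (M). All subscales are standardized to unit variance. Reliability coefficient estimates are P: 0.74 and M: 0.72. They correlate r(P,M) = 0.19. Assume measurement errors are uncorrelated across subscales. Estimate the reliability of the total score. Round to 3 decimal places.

0.773

Var(P+M) = 2 + 2·[0.19] = 2 + 0.38 = 2.38.
Under uncorrelated errors the observed covariances equal the true-score covariances, so only the own-variance terms attenuate.
True-score variance = [0.74 + 0.72] + 0.38 = 1.46 + 0.38 = 1.84.
Reliability = 1.84 / 2.38 = 0.773.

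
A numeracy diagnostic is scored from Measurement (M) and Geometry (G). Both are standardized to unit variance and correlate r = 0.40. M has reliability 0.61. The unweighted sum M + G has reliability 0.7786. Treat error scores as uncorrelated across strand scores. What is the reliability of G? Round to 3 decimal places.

0.770

Var(M+G) = 2 + 2·0.40 = 2.800.
True-score variance = ρ_M + ρ_G + 2·0.40, so 0.7786 = (0.61 + ρ_G + 0.80) / 2.800.
ρ_G = 0.7786·2.800 − 0.61 − 0.80 = 0.770.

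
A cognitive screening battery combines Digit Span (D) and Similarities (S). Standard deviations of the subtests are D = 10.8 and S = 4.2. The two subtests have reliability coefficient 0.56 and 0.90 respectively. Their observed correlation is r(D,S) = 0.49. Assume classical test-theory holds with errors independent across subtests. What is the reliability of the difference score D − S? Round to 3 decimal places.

0.409

Var(D−S) = 10.8² + 4.2² − 2·10.8·4.2·0.49 = 134.28 − 44.4528 = 89.8272.
Because errors are independent across components, Cov(Tᵢ,Tⱼ) = Cov(Xᵢ,Xⱼ); the off-diagonal part of the true-score variance is the same as above.
True-score variance = [10.8²·0.56 + 4.2²·0.90] − 44.4528 = 81.1944 − 44.4528 = 36.7416.
Reliability = 36.7416 / 89.8272 = 0.409.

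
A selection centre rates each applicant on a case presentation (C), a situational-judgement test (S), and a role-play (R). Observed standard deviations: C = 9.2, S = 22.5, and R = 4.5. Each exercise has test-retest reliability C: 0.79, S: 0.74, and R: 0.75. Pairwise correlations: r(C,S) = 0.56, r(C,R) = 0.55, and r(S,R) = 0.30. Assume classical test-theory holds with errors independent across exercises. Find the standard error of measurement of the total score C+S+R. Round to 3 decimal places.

Var(total) = 611.14 + 338.13 = 949.27.
True-score variance = 456.678 + 338.13 = 794.808, so reliability = 0.8373.
Error variance = 949.27 − 794.808 = 154.462; SEM = √154.462 = 12.428.

12.428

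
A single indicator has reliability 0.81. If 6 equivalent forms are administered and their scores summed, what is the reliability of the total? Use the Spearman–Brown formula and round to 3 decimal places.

0.962

ρ_k = kρ / (1 + (k−1)ρ) = 6·0.81 / (1 + 5·0.81) = 4.860 / 5.050 = 0.962.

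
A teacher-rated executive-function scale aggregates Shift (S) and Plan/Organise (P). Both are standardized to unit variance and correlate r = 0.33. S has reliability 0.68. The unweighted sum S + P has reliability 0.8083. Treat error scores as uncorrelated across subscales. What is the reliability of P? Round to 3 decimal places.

0.810

Var(S+P) = 2 + 2·0.33 = 2.660.
True-score variance = ρ_S + ρ_P + 2·0.33, so 0.8083 = (0.68 + ρ_P + 0.66) / 2.660.
ρ_P = 0.8083·2.660 − 0.68 − 0.66 = 0.810.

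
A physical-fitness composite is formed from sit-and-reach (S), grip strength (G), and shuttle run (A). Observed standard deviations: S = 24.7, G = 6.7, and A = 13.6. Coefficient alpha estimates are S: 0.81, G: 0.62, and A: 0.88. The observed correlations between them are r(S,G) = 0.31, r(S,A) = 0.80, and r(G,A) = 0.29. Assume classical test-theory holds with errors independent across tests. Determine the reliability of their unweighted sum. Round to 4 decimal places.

0.8988

Var(S+G+A) = 24.7² + 6.7² + 13.6² + 2·[24.7·6.7·0.31 + 24.7·13.6·0.80 + 6.7·13.6·0.29] = 839.94 + 692.925 = 1532.87.
Because errors are independent across components, Cov(Tᵢ,Tⱼ) = Cov(Xᵢ,Xⱼ); the off-diagonal part of the true-score variance is the same as above.
True-score variance = [24.7²·0.81 + 6.7²·0.62 + 13.6²·0.88] + 692.925 = 684.769 + 692.925 = 1377.69.
Reliability = 1377.69 / 1532.87 = 0.8988.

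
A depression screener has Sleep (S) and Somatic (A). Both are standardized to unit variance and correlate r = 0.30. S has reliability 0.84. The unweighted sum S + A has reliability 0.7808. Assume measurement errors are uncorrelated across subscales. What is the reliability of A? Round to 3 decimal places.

0.590

Var(S+A) = 2 + 2·0.30 = 2.600.
True-score variance = ρ_S + ρ_A + 2·0.30, so 0.7808 = (0.84 + ρ_A + 0.60) / 2.600.
ρ_A = 0.7808·2.600 − 0.84 − 0.60 = 0.590.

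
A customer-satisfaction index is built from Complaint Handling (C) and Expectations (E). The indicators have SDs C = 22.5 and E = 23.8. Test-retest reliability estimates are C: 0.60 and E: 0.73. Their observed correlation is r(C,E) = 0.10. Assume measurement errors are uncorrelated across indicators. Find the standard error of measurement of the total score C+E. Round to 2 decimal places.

18.85

Var(total) = 1072.69 + 107.1 = 1179.79.
True-score variance = 717.251 + 107.1 = 824.351, so reliability = 0.6987.
Error variance = 1179.79 − 824.351 = 355.439; SEM = √355.439 = 18.85.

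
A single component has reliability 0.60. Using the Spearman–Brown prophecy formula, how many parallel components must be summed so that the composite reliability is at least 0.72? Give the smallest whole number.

k ≥ ρ*(1−ρ₁)/(ρ₁(1−ρ*)) = 0.72·0.40 / (0.60·0.28) = 1.714.
Smallest integer k = 2.

2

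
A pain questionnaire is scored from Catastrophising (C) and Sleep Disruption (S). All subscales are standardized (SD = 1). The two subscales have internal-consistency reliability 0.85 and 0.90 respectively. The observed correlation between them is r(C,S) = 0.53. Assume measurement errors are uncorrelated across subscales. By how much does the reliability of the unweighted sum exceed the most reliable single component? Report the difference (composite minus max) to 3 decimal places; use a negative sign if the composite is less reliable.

Var(sum) = 2 + 1.06 = 3.06; true-score variance = 1.75 + 1.06 = 2.81; composite reliability = 0.9183.
Max component reliability = 0.9000.
Difference = 0.9183 − 0.9000 = 0.018.

0.018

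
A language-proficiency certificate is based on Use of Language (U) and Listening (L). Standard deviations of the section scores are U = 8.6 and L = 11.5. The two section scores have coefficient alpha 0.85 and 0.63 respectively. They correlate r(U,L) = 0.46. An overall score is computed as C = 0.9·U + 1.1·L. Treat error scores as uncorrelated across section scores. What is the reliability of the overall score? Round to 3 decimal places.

0.780

Var(C) = 0.9²·8.6² + 1.1²·11.5² + 2·[0.99·8.6·11.5·0.46] = 219.93 + 90.0781 = 310.008.
Under uncorrelated errors the observed covariances equal the true-score covariances, so only the own-variance terms attenuate.
True-score variance = [0.9²·8.6²·0.85 + 1.1²·11.5²·0.63] + 90.0781 = 151.736 + 90.0781 = 241.814.
Reliability = 241.814 / 310.008 = 0.780.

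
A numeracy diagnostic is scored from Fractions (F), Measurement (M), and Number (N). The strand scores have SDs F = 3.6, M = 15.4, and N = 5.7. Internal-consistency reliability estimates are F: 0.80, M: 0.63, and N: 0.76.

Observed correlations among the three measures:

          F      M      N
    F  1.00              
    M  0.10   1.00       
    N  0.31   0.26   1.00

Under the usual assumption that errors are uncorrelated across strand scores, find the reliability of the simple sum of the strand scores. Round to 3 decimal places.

Var(F+M+N) = 3.6² + 15.4² + 5.7² + 2·[3.6·15.4·0.10 + 3.6·5.7·0.31 + 15.4·5.7·0.26] = 282.61 + 69.456 = 352.066.
Because errors are independent across components, Cov(Tᵢ,Tⱼ) = Cov(Xᵢ,Xⱼ); the off-diagonal part of the true-score variance is the same as above.
True-score variance = [3.6²·0.80 + 15.4²·0.63 + 5.7²·0.76] + 69.456 = 184.471 + 69.456 = 253.927.
Reliability = 253.927 / 352.066 = 0.721.

0.721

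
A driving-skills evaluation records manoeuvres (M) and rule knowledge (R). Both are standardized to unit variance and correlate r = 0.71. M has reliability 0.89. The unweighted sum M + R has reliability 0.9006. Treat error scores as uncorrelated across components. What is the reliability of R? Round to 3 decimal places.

0.770

Var(M+R) = 2 + 2·0.71 = 3.420.
True-score variance = ρ_M + ρ_R + 2·0.71, so 0.9006 = (0.89 + ρ_R + 1.42) / 3.420.
ρ_R = 0.9006·3.420 − 0.89 − 1.42 = 0.770.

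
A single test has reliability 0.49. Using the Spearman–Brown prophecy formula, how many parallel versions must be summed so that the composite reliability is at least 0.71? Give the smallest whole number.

3

k ≥ ρ*(1−ρ₁)/(ρ₁(1−ρ*)) = 0.71·0.51 / (0.49·0.29) = 2.548.
Smallest integer k = 3.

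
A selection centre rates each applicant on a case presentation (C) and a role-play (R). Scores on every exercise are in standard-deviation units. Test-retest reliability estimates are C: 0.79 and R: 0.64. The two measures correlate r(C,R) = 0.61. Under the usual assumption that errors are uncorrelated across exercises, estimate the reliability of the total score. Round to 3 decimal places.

0.823

Var(C+R) = 2 + 2·[0.61] = 2 + 1.22 = 3.22.
Because errors are independent across components, Cov(Tᵢ,Tⱼ) = Cov(Xᵢ,Xⱼ); the off-diagonal part of the true-score variance is the same as above.
True-score variance = [0.79 + 0.64] + 1.22 = 1.43 + 1.22 = 2.65.
Reliability = 2.65 / 3.22 = 0.823.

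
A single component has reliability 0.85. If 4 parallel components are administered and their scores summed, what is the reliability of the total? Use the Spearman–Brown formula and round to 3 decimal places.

ρ_k = kρ / (1 + (k−1)ρ) = 4·0.85 / (1 + 3·0.85) = 3.400 / 3.550 = 0.958.

0.958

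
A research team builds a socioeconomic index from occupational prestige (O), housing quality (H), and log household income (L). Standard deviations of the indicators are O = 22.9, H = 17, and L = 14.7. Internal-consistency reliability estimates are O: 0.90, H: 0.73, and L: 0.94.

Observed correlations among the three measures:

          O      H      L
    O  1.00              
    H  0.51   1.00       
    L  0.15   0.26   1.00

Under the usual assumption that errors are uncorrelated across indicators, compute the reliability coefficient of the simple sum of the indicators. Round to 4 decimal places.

0.9135

Var(O+H+L) = 22.9² + 17² + 14.7² + 2·[22.9·17·0.51 + 22.9·14.7·0.15 + 17·14.7·0.26] = 1029.5 + 628.023 = 1657.52.
With uncorrelated errors the cross-covariances are all true-score covariance, so they carry over unchanged; only the diagonal terms shrink to ρᵢσᵢ².
True-score variance = [22.9²·0.90 + 17²·0.73 + 14.7²·0.94] + 628.023 = 886.064 + 628.023 = 1514.09.
Reliability = 1514.09 / 1657.52 = 0.9135.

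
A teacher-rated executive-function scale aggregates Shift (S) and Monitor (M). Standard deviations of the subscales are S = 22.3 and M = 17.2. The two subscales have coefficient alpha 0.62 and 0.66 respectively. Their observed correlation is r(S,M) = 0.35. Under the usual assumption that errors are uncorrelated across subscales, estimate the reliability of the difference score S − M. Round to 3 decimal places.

0.448

Var(S−M) = 22.3² + 17.2² − 2·22.3·17.2·0.35 = 793.13 − 268.492 = 524.638.
With uncorrelated errors the cross-covariances are all true-score covariance, so they carry over unchanged; only the diagonal terms shrink to ρᵢσᵢ².
True-score variance = [22.3²·0.62 + 17.2²·0.66] − 268.492 = 503.574 − 268.492 = 235.082.
Reliability = 235.082 / 524.638 = 0.448.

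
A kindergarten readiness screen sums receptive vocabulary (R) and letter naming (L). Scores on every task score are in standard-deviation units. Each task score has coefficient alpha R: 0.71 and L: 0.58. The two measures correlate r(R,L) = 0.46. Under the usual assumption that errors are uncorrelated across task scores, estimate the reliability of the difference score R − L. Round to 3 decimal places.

0.343

Var(R−L) = 1 + 1 − 2·0.46 = 2 − 0.92 = 1.08.
Because errors are independent across components, Cov(Tᵢ,Tⱼ) = Cov(Xᵢ,Xⱼ); the off-diagonal part of the true-score variance is the same as above.
True-score variance = [0.71 + 0.58] − 0.92 = 1.29 − 0.92 = 0.37.
Reliability = 0.37 / 1.08 = 0.343.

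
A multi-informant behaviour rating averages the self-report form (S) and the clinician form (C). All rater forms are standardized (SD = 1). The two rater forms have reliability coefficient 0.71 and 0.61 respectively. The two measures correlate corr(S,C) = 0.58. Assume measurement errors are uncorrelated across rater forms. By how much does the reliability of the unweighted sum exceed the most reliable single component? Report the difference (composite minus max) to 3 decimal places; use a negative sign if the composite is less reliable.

Var(sum) = 2 + 1.16 = 3.16; true-score variance = 1.32 + 1.16 = 2.48; composite reliability = 0.7848.
Max component reliability = 0.7100.
Difference = 0.7848 − 0.7100 = 0.075.

0.075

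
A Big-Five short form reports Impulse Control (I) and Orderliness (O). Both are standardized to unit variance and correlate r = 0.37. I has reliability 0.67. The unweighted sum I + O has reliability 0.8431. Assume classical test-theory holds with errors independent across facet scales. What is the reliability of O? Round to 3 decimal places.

Var(I+O) = 2 + 2·0.37 = 2.740.
True-score variance = ρ_I + ρ_O + 2·0.37, so 0.8431 = (0.67 + ρ_O + 0.74) / 2.740.
ρ_O = 0.8431·2.740 − 0.67 − 0.74 = 0.900.

0.900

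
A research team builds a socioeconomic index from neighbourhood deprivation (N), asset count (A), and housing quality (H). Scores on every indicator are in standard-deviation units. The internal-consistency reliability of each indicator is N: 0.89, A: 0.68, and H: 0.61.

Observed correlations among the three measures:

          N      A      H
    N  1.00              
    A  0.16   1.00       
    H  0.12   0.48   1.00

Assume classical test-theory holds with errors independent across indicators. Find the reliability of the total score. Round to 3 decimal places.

0.819

Var(N+A+H) = 3 + 2·[0.16 + 0.12 + 0.48] = 3 + 1.52 = 4.52.
Because errors are independent across components, Cov(Tᵢ,Tⱼ) = Cov(Xᵢ,Xⱼ); the off-diagonal part of the true-score variance is the same as above.
True-score variance = [0.89 + 0.68 + 0.61] + 1.52 = 2.18 + 1.52 = 3.7.
Reliability = 3.7 / 4.52 = 0.819.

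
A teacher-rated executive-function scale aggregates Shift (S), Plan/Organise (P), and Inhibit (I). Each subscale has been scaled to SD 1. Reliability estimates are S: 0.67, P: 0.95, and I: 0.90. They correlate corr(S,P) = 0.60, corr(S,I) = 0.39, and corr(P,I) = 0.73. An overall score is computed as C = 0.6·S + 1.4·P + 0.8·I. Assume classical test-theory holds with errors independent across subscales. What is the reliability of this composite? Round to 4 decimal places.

Var(C) = 0.6² + 1.4² + 0.8² + 2·[0.84·0.60 + 0.48·0.39 + 1.12·0.73] = 2.96 + 3.0176 = 5.9776.
Because errors are independent across components, Cov(Tᵢ,Tⱼ) = Cov(Xᵢ,Xⱼ); the off-diagonal part of the true-score variance is the same as above.
True-score variance = [0.6²·0.67 + 1.4²·0.95 + 0.8²·0.90] + 3.0176 = 2.6792 + 3.0176 = 5.6968.
Reliability = 5.6968 / 5.9776 = 0.9530.

0.9530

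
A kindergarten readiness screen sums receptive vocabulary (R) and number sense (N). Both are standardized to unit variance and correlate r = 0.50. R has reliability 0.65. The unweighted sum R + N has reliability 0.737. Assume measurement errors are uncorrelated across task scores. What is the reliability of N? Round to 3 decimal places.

Var(R+N) = 2 + 2·0.50 = 3.000.
True-score variance = ρ_R + ρ_N + 2·0.50, so 0.737 = (0.65 + ρ_N + 1.00) / 3.000.
ρ_N = 0.737·3.000 − 0.65 − 1.00 = 0.561.

0.561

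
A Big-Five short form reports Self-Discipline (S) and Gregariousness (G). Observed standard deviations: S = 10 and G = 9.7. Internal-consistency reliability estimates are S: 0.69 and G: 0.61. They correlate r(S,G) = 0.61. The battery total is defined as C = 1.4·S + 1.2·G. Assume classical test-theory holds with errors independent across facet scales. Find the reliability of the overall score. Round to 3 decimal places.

Var(C) = 1.4²·10² + 1.2²·9.7² + 2·[1.68·10·9.7·0.61] = 331.49 + 198.811 = 530.301.
With uncorrelated errors the cross-covariances are all true-score covariance, so they carry over unchanged; only the diagonal terms shrink to ρᵢσᵢ².
True-score variance = [1.4²·10²·0.69 + 1.2²·9.7²·0.61] + 198.811 = 217.889 + 198.811 = 416.7.
Reliability = 416.7 / 530.301 = 0.786.

0.786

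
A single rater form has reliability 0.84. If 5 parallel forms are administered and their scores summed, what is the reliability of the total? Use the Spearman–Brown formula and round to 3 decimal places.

0.963

ρ_k = kρ / (1 + (k−1)ρ) = 5·0.84 / (1 + 4·0.84) = 4.200 / 4.360 = 0.963.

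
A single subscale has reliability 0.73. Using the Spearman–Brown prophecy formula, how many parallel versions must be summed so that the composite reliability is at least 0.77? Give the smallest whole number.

2

k ≥ ρ*(1−ρ₁)/(ρ₁(1−ρ*)) = 0.77·0.27 / (0.73·0.23) = 1.238.
Smallest integer k = 2.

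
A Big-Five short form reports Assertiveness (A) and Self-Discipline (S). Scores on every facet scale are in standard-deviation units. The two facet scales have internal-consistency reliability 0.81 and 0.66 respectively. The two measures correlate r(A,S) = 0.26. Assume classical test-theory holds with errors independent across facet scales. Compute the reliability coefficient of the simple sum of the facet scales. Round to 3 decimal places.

0.790

Var(A+S) = 2 + 2·[0.26] = 2 + 0.52 = 2.52.
With uncorrelated errors the cross-covariances are all true-score covariance, so they carry over unchanged; only the diagonal terms shrink to ρᵢσᵢ².
True-score variance = [0.81 + 0.66] + 0.52 = 1.47 + 0.52 = 1.99.
Reliability = 1.99 / 2.52 = 0.790.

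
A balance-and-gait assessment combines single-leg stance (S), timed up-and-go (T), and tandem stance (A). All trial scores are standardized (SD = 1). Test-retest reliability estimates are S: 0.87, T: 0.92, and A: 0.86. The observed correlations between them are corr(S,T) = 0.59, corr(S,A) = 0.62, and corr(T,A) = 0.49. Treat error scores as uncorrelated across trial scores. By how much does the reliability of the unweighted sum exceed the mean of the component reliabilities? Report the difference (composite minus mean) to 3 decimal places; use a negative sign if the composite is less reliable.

0.062

Var(sum) = 3 + 3.4 = 6.4; true-score variance = 2.65 + 3.4 = 6.05; composite reliability = 0.9453.
Mean component reliability = 0.8833.
Difference = 0.9453 − 0.8833 = 0.062.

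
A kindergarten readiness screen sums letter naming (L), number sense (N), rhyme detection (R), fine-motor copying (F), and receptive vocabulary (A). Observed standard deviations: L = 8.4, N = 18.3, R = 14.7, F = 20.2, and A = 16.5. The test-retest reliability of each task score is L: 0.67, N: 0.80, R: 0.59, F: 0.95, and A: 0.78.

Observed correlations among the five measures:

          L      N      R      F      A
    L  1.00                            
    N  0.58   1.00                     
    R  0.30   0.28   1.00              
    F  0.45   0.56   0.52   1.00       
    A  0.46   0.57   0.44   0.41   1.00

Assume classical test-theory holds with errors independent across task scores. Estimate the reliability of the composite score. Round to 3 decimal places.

Var(L+N+R+F+A) = 8.4² + 18.3² + 14.7² + 20.2² + 16.5² + 2·[8.4·18.3·0.58 + 8.4·14.7·0.30 + 8.4·20.2·0.45 + 8.4·16.5·0.46 + 18.3·14.7·0.28 + 18.3·20.2·0.56 + 18.3·16.5·0.57 + 14.7·20.2·0.52 + 14.7·16.5·0.44 + 20.2·16.5·0.41] = 1301.83 + 2237.08 = 3538.91.
With uncorrelated errors the cross-covariances are all true-score covariance, so they carry over unchanged; only the diagonal terms shrink to ρᵢσᵢ².
True-score variance = [8.4²·0.67 + 18.3²·0.80 + 14.7²·0.59 + 20.2²·0.95 + 16.5²·0.78] + 2237.08 = 1042.67 + 2237.08 = 3279.76.
Reliability = 3279.76 / 3538.91 = 0.927.

0.927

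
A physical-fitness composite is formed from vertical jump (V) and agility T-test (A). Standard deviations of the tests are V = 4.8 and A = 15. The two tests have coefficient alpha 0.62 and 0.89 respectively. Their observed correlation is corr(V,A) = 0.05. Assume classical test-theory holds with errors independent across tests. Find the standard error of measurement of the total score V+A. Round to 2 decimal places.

Var(total) = 248.04 + 7.2 = 255.24.
True-score variance = 214.535 + 7.2 = 221.735, so reliability = 0.8687.
Error variance = 255.24 − 221.735 = 33.5052; SEM = √33.5052 = 5.79.

5.79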